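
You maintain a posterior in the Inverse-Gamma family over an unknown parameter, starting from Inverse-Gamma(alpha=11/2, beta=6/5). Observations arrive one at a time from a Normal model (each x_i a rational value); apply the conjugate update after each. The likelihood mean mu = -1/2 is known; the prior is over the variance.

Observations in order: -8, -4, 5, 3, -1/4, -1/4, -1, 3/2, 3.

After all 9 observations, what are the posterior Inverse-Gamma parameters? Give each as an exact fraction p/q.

obs 1: x=-8 → posterior Inverse-Gamma(6, 1173/40)
obs 2: x=-4 → posterior Inverse-Gamma(13/2, 709/20)
obs 3: x=5 → posterior Inverse-Gamma(7, 2023/40)
obs 4: x=3 → posterior Inverse-Gamma(15/2, 567/10)
obs 5: x=-1/4 → posterior Inverse-Gamma(8, 9077/160)
obs 6: x=-1/4 → posterior Inverse-Gamma(17/2, 4541/80)
obs 7: x=-1 → posterior Inverse-Gamma(9, 4551/80)
obs 8: x=3/2 → posterior Inverse-Gamma(19/2, 4711/80)
obs 9: x=3 → posterior Inverse-Gamma(10, 5201/80)

alpha=10, beta=5201/80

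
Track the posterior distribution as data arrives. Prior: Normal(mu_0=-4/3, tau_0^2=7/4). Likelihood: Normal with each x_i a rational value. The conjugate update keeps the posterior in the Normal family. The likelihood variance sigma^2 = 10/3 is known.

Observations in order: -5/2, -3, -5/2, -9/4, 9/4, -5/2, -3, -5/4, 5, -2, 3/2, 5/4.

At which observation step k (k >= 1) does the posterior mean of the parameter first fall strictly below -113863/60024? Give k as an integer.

k = 2

obs 1: x=-5/2 → posterior Normal(-635/366, 70/61)
obs 2: x=-3 → posterior Normal(-1013/492, 35/41)
obs 3: x=-5/2 → posterior Normal(-664/309, 70/103)
obs 4: x=-9/4 → posterior Normal(-3223/1488, 35/62)
obs 5: x=9/4 → posterior Normal(-664/435, 14/29)
obs 6: x=-5/2 → posterior Normal(-1643/996, 35/83)
obs 7: x=-3 → posterior Normal(-2021/1122, 70/187)
obs 8: x=-5/4 → posterior Normal(-4357/2496, 35/104)
obs 9: x=5 → posterior Normal(-3097/2748, 70/229)
obs 10: x=-2 → posterior Normal(-3601/3000, 7/25)
obs 11: x=3/2 → posterior Normal(-3223/3252, 70/271)
obs 12: x=5/4 → posterior Normal(-727/876, 35/146)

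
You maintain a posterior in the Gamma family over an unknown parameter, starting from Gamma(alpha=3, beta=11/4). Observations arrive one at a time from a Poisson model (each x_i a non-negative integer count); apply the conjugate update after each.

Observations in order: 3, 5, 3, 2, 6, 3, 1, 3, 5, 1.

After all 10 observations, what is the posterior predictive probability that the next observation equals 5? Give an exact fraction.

343158963075958847652711473759567153965911039360574974473617728519168/4116305314544292905874440842571577419752438800060190260410308837890625

obs 1: x=3 → posterior Gamma(6, 15/4)
obs 2: x=5 → posterior Gamma(11, 19/4)
obs 3: x=3 → posterior Gamma(14, 23/4)
obs 4: x=2 → posterior Gamma(16, 27/4)
obs 5: x=6 → posterior Gamma(22, 31/4)
obs 6: x=3 → posterior Gamma(25, 35/4)
obs 7: x=1 → posterior Gamma(26, 39/4)
obs 8: x=3 → posterior Gamma(29, 43/4)
obs 9: x=5 → posterior Gamma(34, 47/4)
obs 10: x=1 → posterior Gamma(35, 51/4)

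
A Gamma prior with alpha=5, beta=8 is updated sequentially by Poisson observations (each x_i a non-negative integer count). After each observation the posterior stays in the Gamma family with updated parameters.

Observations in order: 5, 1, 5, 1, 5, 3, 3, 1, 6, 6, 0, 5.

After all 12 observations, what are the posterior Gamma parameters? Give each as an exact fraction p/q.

alpha=46, beta=20

obs 1: x=5 → posterior Gamma(10, 9)
obs 2: x=1 → posterior Gamma(11, 10)
obs 3: x=5 → posterior Gamma(16, 11)
obs 4: x=1 → posterior Gamma(17, 12)
obs 5: x=5 → posterior Gamma(22, 13)
obs 6: x=3 → posterior Gamma(25, 14)
obs 7: x=3 → posterior Gamma(28, 15)
obs 8: x=1 → posterior Gamma(29, 16)
obs 9: x=6 → posterior Gamma(35, 17)
obs 10: x=6 → posterior Gamma(41, 18)
obs 11: x=0 → posterior Gamma(41, 19)
obs 12: x=5 → posterior Gamma(46, 20)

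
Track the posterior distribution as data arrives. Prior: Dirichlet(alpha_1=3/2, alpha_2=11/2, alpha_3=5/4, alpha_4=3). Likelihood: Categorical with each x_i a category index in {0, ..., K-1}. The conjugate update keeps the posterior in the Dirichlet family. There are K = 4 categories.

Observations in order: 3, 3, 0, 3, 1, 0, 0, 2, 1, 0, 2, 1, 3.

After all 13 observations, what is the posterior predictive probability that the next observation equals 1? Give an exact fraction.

obs 1: x=3 → posterior Dirichlet(3/2, 11/2, 5/4, 4)
obs 2: x=3 → posterior Dirichlet(3/2, 11/2, 5/4, 5)
obs 3: x=0 → posterior Dirichlet(5/2, 11/2, 5/4, 5)
obs 4: x=3 → posterior Dirichlet(5/2, 11/2, 5/4, 6)
obs 5: x=1 → posterior Dirichlet(5/2, 13/2, 5/4, 6)
obs 6: x=0 → posterior Dirichlet(7/2, 13/2, 5/4, 6)
obs 7: x=0 → posterior Dirichlet(9/2, 13/2, 5/4, 6)
obs 8: x=2 → posterior Dirichlet(9/2, 13/2, 9/4, 6)
obs 9: x=1 → posterior Dirichlet(9/2, 15/2, 9/4, 6)
obs 10: x=0 → posterior Dirichlet(11/2, 15/2, 9/4, 6)
obs 11: x=2 → posterior Dirichlet(11/2, 15/2, 13/4, 6)
obs 12: x=1 → posterior Dirichlet(11/2, 17/2, 13/4, 6)
obs 13: x=3 → posterior Dirichlet(11/2, 17/2, 13/4, 7)

34/97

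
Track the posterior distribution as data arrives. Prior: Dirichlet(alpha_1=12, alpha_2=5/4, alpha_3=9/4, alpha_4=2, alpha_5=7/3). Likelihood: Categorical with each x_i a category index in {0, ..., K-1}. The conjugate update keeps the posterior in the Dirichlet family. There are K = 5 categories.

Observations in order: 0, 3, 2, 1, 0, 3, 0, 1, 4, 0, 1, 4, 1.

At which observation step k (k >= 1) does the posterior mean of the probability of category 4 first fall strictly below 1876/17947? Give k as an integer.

k = 3

obs 1: x=0 → posterior Dirichlet(13, 5/4, 9/4, 2, 7/3)
obs 2: x=3 → posterior Dirichlet(13, 5/4, 9/4, 3, 7/3)
obs 3: x=2 → posterior Dirichlet(13, 5/4, 13/4, 3, 7/3)
obs 4: x=1 → posterior Dirichlet(13, 9/4, 13/4, 3, 7/3)
obs 5: x=0 → posterior Dirichlet(14, 9/4, 13/4, 3, 7/3)
obs 6: x=3 → posterior Dirichlet(14, 9/4, 13/4, 4, 7/3)
obs 7: x=0 → posterior Dirichlet(15, 9/4, 13/4, 4, 7/3)
obs 8: x=1 → posterior Dirichlet(15, 13/4, 13/4, 4, 7/3)
obs 9: x=4 → posterior Dirichlet(15, 13/4, 13/4, 4, 10/3)
obs 10: x=0 → posterior Dirichlet(16, 13/4, 13/4, 4, 10/3)
obs 11: x=1 → posterior Dirichlet(16, 17/4, 13/4, 4, 10/3)
obs 12: x=4 → posterior Dirichlet(16, 17/4, 13/4, 4, 13/3)
obs 13: x=1 → posterior Dirichlet(16, 21/4, 13/4, 4, 13/3)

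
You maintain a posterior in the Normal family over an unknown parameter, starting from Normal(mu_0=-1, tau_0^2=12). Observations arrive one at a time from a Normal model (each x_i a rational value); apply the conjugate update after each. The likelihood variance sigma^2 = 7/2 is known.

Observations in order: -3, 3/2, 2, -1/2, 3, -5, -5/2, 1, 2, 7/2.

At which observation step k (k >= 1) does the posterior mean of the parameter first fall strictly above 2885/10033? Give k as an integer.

obs 1: x=-3 → posterior Normal(-79/31, 84/31)
obs 2: x=3/2 → posterior Normal(-43/55, 84/55)
obs 3: x=2 → posterior Normal(5/79, 84/79)
obs 4: x=-1/2 → posterior Normal(-7/103, 84/103)
obs 5: x=3 → posterior Normal(65/127, 84/127)
obs 6: x=-5 → posterior Normal(-55/151, 84/151)
obs 7: x=-5/2 → posterior Normal(-23/35, 12/25)
obs 8: x=1 → posterior Normal(-91/199, 84/199)
obs 9: x=2 → posterior Normal(-43/223, 84/223)
obs 10: x=7/2 → posterior Normal(41/247, 84/247)

k = 5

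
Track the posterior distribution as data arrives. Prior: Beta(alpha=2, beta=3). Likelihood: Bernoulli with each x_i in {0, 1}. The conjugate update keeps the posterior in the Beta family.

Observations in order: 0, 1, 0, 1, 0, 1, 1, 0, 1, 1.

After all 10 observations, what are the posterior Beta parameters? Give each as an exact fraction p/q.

alpha=8, beta=7

obs 1: x=0 → posterior Beta(2, 4)
obs 2: x=1 → posterior Beta(3, 4)
obs 3: x=0 → posterior Beta(3, 5)
obs 4: x=1 → posterior Beta(4, 5)
obs 5: x=0 → posterior Beta(4, 6)
obs 6: x=1 → posterior Beta(5, 6)
obs 7: x=1 → posterior Beta(6, 6)
obs 8: x=0 → posterior Beta(6, 7)
obs 9: x=1 → posterior Beta(7, 7)
obs 10: x=1 → posterior Beta(8, 7)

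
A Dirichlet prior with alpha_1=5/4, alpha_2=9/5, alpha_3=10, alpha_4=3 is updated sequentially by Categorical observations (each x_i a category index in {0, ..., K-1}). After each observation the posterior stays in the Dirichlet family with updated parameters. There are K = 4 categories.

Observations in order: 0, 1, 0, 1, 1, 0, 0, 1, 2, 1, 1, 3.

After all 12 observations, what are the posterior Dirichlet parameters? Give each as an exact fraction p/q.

obs 1: x=0 → posterior Dirichlet(9/4, 9/5, 10, 3)
obs 2: x=1 → posterior Dirichlet(9/4, 14/5, 10, 3)
obs 3: x=0 → posterior Dirichlet(13/4, 14/5, 10, 3)
obs 4: x=1 → posterior Dirichlet(13/4, 19/5, 10, 3)
obs 5: x=1 → posterior Dirichlet(13/4, 24/5, 10, 3)
obs 6: x=0 → posterior Dirichlet(17/4, 24/5, 10, 3)
obs 7: x=0 → posterior Dirichlet(21/4, 24/5, 10, 3)
obs 8: x=1 → posterior Dirichlet(21/4, 29/5, 10, 3)
obs 9: x=2 → posterior Dirichlet(21/4, 29/5, 11, 3)
obs 10: x=1 → posterior Dirichlet(21/4, 34/5, 11, 3)
obs 11: x=1 → posterior Dirichlet(21/4, 39/5, 11, 3)
obs 12: x=3 → posterior Dirichlet(21/4, 39/5, 11, 4)

alpha_1=21/4, alpha_2=39/5, alpha_3=11, alpha_4=4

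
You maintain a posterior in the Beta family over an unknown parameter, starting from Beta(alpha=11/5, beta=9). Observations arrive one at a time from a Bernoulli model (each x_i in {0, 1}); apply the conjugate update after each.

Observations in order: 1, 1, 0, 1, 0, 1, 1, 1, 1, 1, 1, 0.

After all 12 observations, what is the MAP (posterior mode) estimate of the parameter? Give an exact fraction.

51/106

obs 1: x=1 → posterior Beta(16/5, 9)
obs 2: x=1 → posterior Beta(21/5, 9)
obs 3: x=0 → posterior Beta(21/5, 10)
obs 4: x=1 → posterior Beta(26/5, 10)
obs 5: x=0 → posterior Beta(26/5, 11)
obs 6: x=1 → posterior Beta(31/5, 11)
obs 7: x=1 → posterior Beta(36/5, 11)
obs 8: x=1 → posterior Beta(41/5, 11)
obs 9: x=1 → posterior Beta(46/5, 11)
obs 10: x=1 → posterior Beta(51/5, 11)
obs 11: x=1 → posterior Beta(56/5, 11)
obs 12: x=0 → posterior Beta(56/5, 12)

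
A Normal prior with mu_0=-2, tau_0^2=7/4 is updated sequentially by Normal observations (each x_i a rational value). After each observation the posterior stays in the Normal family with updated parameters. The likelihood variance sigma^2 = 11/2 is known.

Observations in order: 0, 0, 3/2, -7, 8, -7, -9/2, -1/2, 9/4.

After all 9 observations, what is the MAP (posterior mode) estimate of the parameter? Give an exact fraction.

obs 1: x=0 → posterior Normal(-44/29, 77/58)
obs 2: x=0 → posterior Normal(-11/9, 77/72)
obs 3: x=3/2 → posterior Normal(-67/86, 77/86)
obs 4: x=-7 → posterior Normal(-33/20, 77/100)
obs 5: x=8 → posterior Normal(-53/114, 77/114)
obs 6: x=-7 → posterior Normal(-151/128, 77/128)
obs 7: x=-9/2 → posterior Normal(-107/71, 77/142)
obs 8: x=-1/2 → posterior Normal(-17/12, 77/156)
obs 9: x=9/4 → posterior Normal(-379/340, 77/170)

-379/340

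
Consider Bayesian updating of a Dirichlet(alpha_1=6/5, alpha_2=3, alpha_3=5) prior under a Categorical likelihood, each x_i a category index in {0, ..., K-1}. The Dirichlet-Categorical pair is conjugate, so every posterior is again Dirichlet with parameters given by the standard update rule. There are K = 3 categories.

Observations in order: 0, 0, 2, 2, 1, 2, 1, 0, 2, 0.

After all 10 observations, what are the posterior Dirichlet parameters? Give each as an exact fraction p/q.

alpha_1=26/5, alpha_2=5, alpha_3=9

obs 1: x=0 → posterior Dirichlet(11/5, 3, 5)
obs 2: x=0 → posterior Dirichlet(16/5, 3, 5)
obs 3: x=2 → posterior Dirichlet(16/5, 3, 6)
obs 4: x=2 → posterior Dirichlet(16/5, 3, 7)
obs 5: x=1 → posterior Dirichlet(16/5, 4, 7)
obs 6: x=2 → posterior Dirichlet(16/5, 4, 8)
obs 7: x=1 → posterior Dirichlet(16/5, 5, 8)
obs 8: x=0 → posterior Dirichlet(21/5, 5, 8)
obs 9: x=2 → posterior Dirichlet(21/5, 5, 9)
obs 10: x=0 → posterior Dirichlet(26/5, 5, 9)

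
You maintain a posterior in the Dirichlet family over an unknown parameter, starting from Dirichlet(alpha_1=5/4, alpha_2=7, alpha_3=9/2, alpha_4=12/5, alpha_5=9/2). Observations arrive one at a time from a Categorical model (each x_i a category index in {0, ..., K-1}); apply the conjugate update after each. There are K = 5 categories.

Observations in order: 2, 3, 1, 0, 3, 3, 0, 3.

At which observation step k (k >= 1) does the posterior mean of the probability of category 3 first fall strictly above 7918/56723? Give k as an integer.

k = 2

obs 1: x=2 → posterior Dirichlet(5/4, 7, 11/2, 12/5, 9/2)
obs 2: x=3 → posterior Dirichlet(5/4, 7, 11/2, 17/5, 9/2)
obs 3: x=1 → posterior Dirichlet(5/4, 8, 11/2, 17/5, 9/2)
obs 4: x=0 → posterior Dirichlet(9/4, 8, 11/2, 17/5, 9/2)
obs 5: x=3 → posterior Dirichlet(9/4, 8, 11/2, 22/5, 9/2)
obs 6: x=3 → posterior Dirichlet(9/4, 8, 11/2, 27/5, 9/2)
obs 7: x=0 → posterior Dirichlet(13/4, 8, 11/2, 27/5, 9/2)
obs 8: x=3 → posterior Dirichlet(13/4, 8, 11/2, 32/5, 9/2)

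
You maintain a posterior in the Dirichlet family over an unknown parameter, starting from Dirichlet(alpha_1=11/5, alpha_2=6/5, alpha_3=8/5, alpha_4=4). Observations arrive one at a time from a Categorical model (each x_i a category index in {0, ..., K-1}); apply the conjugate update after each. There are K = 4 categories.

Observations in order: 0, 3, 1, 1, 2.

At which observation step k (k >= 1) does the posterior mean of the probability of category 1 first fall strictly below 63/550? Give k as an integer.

obs 1: x=0 → posterior Dirichlet(16/5, 6/5, 8/5, 4)
obs 2: x=3 → posterior Dirichlet(16/5, 6/5, 8/5, 5)
obs 3: x=1 → posterior Dirichlet(16/5, 11/5, 8/5, 5)
obs 4: x=1 → posterior Dirichlet(16/5, 16/5, 8/5, 5)
obs 5: x=2 → posterior Dirichlet(16/5, 16/5, 13/5, 5)

k = 2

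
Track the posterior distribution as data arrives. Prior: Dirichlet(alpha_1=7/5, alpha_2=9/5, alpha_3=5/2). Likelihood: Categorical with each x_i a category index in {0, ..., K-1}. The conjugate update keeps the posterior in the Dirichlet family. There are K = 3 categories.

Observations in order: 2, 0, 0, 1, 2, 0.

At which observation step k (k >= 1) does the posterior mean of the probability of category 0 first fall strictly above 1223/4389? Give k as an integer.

k = 2

obs 1: x=2 → posterior Dirichlet(7/5, 9/5, 7/2)
obs 2: x=0 → posterior Dirichlet(12/5, 9/5, 7/2)
obs 3: x=0 → posterior Dirichlet(17/5, 9/5, 7/2)
obs 4: x=1 → posterior Dirichlet(17/5, 14/5, 7/2)
obs 5: x=2 → posterior Dirichlet(17/5, 14/5, 9/2)
obs 6: x=0 → posterior Dirichlet(22/5, 14/5, 9/2)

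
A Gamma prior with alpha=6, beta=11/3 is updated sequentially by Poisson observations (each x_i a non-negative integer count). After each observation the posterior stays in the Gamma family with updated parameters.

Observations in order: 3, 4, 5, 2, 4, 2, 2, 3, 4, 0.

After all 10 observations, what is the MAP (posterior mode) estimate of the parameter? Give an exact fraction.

obs 1: x=3 → posterior Gamma(9, 14/3)
obs 2: x=4 → posterior Gamma(13, 17/3)
obs 3: x=5 → posterior Gamma(18, 20/3)
obs 4: x=2 → posterior Gamma(20, 23/3)
obs 5: x=4 → posterior Gamma(24, 26/3)
obs 6: x=2 → posterior Gamma(26, 29/3)
obs 7: x=2 → posterior Gamma(28, 32/3)
obs 8: x=3 → posterior Gamma(31, 35/3)
obs 9: x=4 → posterior Gamma(35, 38/3)
obs 10: x=0 → posterior Gamma(35, 41/3)

102/41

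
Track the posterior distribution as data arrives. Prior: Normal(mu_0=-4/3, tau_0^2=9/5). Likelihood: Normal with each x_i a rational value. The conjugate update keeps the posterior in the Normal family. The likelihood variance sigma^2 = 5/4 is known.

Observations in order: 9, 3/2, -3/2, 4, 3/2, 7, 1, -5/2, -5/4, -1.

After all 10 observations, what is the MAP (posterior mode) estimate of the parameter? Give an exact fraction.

obs 1: x=9 → posterior Normal(872/183, 45/61)
obs 2: x=3/2 → posterior Normal(1034/291, 45/97)
obs 3: x=-3/2 → posterior Normal(872/399, 45/133)
obs 4: x=4 → posterior Normal(1304/507, 45/169)
obs 5: x=3/2 → posterior Normal(1466/615, 9/41)
obs 6: x=7 → posterior Normal(2222/723, 45/241)
obs 7: x=1 → posterior Normal(2330/831, 45/277)
obs 8: x=-5/2 → posterior Normal(2060/939, 45/313)
obs 9: x=-5/4 → posterior Normal(1925/1047, 45/349)
obs 10: x=-1 → posterior Normal(1817/1155, 9/77)

1817/1155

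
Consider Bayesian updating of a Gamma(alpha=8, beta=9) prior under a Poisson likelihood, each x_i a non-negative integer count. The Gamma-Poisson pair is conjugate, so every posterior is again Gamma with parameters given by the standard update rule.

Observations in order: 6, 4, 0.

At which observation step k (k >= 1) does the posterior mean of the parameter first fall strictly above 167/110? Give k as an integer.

obs 1: x=6 → posterior Gamma(14, 10)
obs 2: x=4 → posterior Gamma(18, 11)
obs 3: x=0 → posterior Gamma(18, 12)

k = 2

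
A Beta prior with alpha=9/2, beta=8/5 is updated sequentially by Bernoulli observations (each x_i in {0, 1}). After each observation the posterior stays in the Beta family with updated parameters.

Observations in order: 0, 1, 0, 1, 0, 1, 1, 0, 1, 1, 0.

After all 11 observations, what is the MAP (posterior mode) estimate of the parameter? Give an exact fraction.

obs 1: x=0 → posterior Beta(9/2, 13/5)
obs 2: x=1 → posterior Beta(11/2, 13/5)
obs 3: x=0 → posterior Beta(11/2, 18/5)
obs 4: x=1 → posterior Beta(13/2, 18/5)
obs 5: x=0 → posterior Beta(13/2, 23/5)
obs 6: x=1 → posterior Beta(15/2, 23/5)
obs 7: x=1 → posterior Beta(17/2, 23/5)
obs 8: x=0 → posterior Beta(17/2, 28/5)
obs 9: x=1 → posterior Beta(19/2, 28/5)
obs 10: x=1 → posterior Beta(21/2, 28/5)
obs 11: x=0 → posterior Beta(21/2, 33/5)

95/151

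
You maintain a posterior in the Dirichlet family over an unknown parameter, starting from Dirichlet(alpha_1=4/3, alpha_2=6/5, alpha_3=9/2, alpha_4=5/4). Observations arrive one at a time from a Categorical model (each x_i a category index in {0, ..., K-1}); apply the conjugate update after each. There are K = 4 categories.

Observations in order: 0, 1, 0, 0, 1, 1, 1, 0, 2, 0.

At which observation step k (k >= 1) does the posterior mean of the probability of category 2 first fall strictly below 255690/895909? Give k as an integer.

k = 8

obs 1: x=0 → posterior Dirichlet(7/3, 6/5, 9/2, 5/4)
obs 2: x=1 → posterior Dirichlet(7/3, 11/5, 9/2, 5/4)
obs 3: x=0 → posterior Dirichlet(10/3, 11/5, 9/2, 5/4)
obs 4: x=0 → posterior Dirichlet(13/3, 11/5, 9/2, 5/4)
obs 5: x=1 → posterior Dirichlet(13/3, 16/5, 9/2, 5/4)
obs 6: x=1 → posterior Dirichlet(13/3, 21/5, 9/2, 5/4)
obs 7: x=1 → posterior Dirichlet(13/3, 26/5, 9/2, 5/4)
obs 8: x=0 → posterior Dirichlet(16/3, 26/5, 9/2, 5/4)
obs 9: x=2 → posterior Dirichlet(16/3, 26/5, 11/2, 5/4)
obs 10: x=0 → posterior Dirichlet(19/3, 26/5, 11/2, 5/4)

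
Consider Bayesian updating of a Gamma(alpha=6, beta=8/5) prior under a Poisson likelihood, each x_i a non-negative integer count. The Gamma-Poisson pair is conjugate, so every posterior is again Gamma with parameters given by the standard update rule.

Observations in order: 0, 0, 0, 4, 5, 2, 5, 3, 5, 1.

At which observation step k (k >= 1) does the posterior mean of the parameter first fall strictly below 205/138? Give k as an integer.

obs 1: x=0 → posterior Gamma(6, 13/5)
obs 2: x=0 → posterior Gamma(6, 18/5)
obs 3: x=0 → posterior Gamma(6, 23/5)
obs 4: x=4 → posterior Gamma(10, 28/5)
obs 5: x=5 → posterior Gamma(15, 33/5)
obs 6: x=2 → posterior Gamma(17, 38/5)
obs 7: x=5 → posterior Gamma(22, 43/5)
obs 8: x=3 → posterior Gamma(25, 48/5)
obs 9: x=5 → posterior Gamma(30, 53/5)
obs 10: x=1 → posterior Gamma(31, 58/5)

k = 3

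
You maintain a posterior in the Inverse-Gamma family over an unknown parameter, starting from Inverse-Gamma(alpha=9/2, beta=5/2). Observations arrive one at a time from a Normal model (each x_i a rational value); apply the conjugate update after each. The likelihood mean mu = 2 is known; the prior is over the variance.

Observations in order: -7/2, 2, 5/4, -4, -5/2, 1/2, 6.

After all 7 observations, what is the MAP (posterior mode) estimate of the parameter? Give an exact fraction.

1765/288

obs 1: x=-7/2 → posterior Inverse-Gamma(5, 141/8)
obs 2: x=2 → posterior Inverse-Gamma(11/2, 141/8)
obs 3: x=5/4 → posterior Inverse-Gamma(6, 573/32)
obs 4: x=-4 → posterior Inverse-Gamma(13/2, 1149/32)
obs 5: x=-5/2 → posterior Inverse-Gamma(7, 1473/32)
obs 6: x=1/2 → posterior Inverse-Gamma(15/2, 1509/32)
obs 7: x=6 → posterior Inverse-Gamma(8, 1765/32)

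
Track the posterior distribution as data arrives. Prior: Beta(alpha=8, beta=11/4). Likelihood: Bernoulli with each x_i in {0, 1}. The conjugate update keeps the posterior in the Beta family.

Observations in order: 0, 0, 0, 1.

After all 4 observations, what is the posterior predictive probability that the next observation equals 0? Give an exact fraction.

23/59

obs 1: x=0 → posterior Beta(8, 15/4)
obs 2: x=0 → posterior Beta(8, 19/4)
obs 3: x=0 → posterior Beta(8, 23/4)
obs 4: x=1 → posterior Beta(9, 23/4)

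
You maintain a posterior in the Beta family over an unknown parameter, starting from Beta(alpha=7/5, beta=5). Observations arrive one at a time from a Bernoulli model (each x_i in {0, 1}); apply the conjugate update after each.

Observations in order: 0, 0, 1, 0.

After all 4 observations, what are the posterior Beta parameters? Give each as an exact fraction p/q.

obs 1: x=0 → posterior Beta(7/5, 6)
obs 2: x=0 → posterior Beta(7/5, 7)
obs 3: x=1 → posterior Beta(12/5, 7)
obs 4: x=0 → posterior Beta(12/5, 8)

alpha=12/5, beta=8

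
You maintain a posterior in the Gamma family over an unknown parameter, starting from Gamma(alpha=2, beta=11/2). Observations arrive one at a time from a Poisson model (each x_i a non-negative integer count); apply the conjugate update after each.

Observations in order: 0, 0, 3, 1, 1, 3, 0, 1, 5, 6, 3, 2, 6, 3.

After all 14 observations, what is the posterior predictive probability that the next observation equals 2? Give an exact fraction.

5056617151991059473794215885406032732413421809267511612038504/19310190372059488381094285355165279899970826455821171984230321

obs 1: x=0 → posterior Gamma(2, 13/2)
obs 2: x=0 → posterior Gamma(2, 15/2)
obs 3: x=3 → posterior Gamma(5, 17/2)
obs 4: x=1 → posterior Gamma(6, 19/2)
obs 5: x=1 → posterior Gamma(7, 21/2)
obs 6: x=3 → posterior Gamma(10, 23/2)
obs 7: x=0 → posterior Gamma(10, 25/2)
obs 8: x=1 → posterior Gamma(11, 27/2)
obs 9: x=5 → posterior Gamma(16, 29/2)
obs 10: x=6 → posterior Gamma(22, 31/2)
obs 11: x=3 → posterior Gamma(25, 33/2)
obs 12: x=2 → posterior Gamma(27, 35/2)
obs 13: x=6 → posterior Gamma(33, 37/2)
obs 14: x=3 → posterior Gamma(36, 39/2)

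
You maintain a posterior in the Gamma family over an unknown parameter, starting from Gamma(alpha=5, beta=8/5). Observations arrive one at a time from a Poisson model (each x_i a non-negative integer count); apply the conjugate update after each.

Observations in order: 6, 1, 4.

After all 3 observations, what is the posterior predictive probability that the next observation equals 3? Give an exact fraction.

39095391399966366387126375/195831528126838026966925312

obs 1: x=6 → posterior Gamma(11, 13/5)
obs 2: x=1 → posterior Gamma(12, 18/5)
obs 3: x=4 → posterior Gamma(16, 23/5)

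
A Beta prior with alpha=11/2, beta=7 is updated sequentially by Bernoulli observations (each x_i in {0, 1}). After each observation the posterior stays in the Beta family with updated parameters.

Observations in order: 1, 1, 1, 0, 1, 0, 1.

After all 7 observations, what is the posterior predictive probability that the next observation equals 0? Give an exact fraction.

6/13

obs 1: x=1 → posterior Beta(13/2, 7)
obs 2: x=1 → posterior Beta(15/2, 7)
obs 3: x=1 → posterior Beta(17/2, 7)
obs 4: x=0 → posterior Beta(17/2, 8)
obs 5: x=1 → posterior Beta(19/2, 8)
obs 6: x=0 → posterior Beta(19/2, 9)
obs 7: x=1 → posterior Beta(21/2, 9)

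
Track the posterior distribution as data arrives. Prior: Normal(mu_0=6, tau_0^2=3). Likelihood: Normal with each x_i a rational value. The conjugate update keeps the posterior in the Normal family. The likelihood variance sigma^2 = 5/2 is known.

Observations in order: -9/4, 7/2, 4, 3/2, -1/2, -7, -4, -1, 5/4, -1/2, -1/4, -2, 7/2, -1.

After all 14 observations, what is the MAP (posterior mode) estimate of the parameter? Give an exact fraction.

3/178

obs 1: x=-9/4 → posterior Normal(3/2, 15/11)
obs 2: x=7/2 → posterior Normal(75/34, 15/17)
obs 3: x=4 → posterior Normal(123/46, 15/23)
obs 4: x=3/2 → posterior Normal(141/58, 15/29)
obs 5: x=-1/2 → posterior Normal(27/14, 3/7)
obs 6: x=-7 → posterior Normal(51/82, 15/41)
obs 7: x=-4 → posterior Normal(3/94, 15/47)
obs 8: x=-1 → posterior Normal(-9/106, 15/53)
obs 9: x=5/4 → posterior Normal(3/59, 15/59)
obs 10: x=-1/2 → posterior Normal(0, 3/13)
obs 11: x=-1/4 → posterior Normal(-3/142, 15/71)
obs 12: x=-2 → posterior Normal(-27/154, 15/77)
obs 13: x=7/2 → posterior Normal(15/166, 15/83)
obs 14: x=-1 → posterior Normal(3/178, 15/89)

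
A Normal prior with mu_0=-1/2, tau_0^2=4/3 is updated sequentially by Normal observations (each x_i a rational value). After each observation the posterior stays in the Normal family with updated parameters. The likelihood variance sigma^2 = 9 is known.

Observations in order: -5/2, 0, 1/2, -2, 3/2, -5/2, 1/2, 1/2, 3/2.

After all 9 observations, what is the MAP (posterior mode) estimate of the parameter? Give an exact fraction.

obs 1: x=-5/2 → posterior Normal(-47/62, 36/31)
obs 2: x=0 → posterior Normal(-47/70, 36/35)
obs 3: x=1/2 → posterior Normal(-43/78, 12/13)
obs 4: x=-2 → posterior Normal(-59/86, 36/43)
obs 5: x=3/2 → posterior Normal(-1/2, 36/47)
obs 6: x=-5/2 → posterior Normal(-67/102, 12/17)
obs 7: x=1/2 → posterior Normal(-63/110, 36/55)
obs 8: x=1/2 → posterior Normal(-1/2, 36/59)
obs 9: x=3/2 → posterior Normal(-47/126, 4/7)

-47/126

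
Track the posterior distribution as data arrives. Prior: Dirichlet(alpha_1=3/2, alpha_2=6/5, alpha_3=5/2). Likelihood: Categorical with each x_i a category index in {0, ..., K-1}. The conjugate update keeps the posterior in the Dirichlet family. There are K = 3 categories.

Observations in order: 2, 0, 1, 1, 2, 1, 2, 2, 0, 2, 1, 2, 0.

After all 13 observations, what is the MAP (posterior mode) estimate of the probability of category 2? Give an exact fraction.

obs 1: x=2 → posterior Dirichlet(3/2, 6/5, 7/2)
obs 2: x=0 → posterior Dirichlet(5/2, 6/5, 7/2)
obs 3: x=1 → posterior Dirichlet(5/2, 11/5, 7/2)
obs 4: x=1 → posterior Dirichlet(5/2, 16/5, 7/2)
obs 5: x=2 → posterior Dirichlet(5/2, 16/5, 9/2)
obs 6: x=1 → posterior Dirichlet(5/2, 21/5, 9/2)
obs 7: x=2 → posterior Dirichlet(5/2, 21/5, 11/2)
obs 8: x=2 → posterior Dirichlet(5/2, 21/5, 13/2)
obs 9: x=0 → posterior Dirichlet(7/2, 21/5, 13/2)
obs 10: x=2 → posterior Dirichlet(7/2, 21/5, 15/2)
obs 11: x=1 → posterior Dirichlet(7/2, 26/5, 15/2)
obs 12: x=2 → posterior Dirichlet(7/2, 26/5, 17/2)
obs 13: x=0 → posterior Dirichlet(9/2, 26/5, 17/2)

75/152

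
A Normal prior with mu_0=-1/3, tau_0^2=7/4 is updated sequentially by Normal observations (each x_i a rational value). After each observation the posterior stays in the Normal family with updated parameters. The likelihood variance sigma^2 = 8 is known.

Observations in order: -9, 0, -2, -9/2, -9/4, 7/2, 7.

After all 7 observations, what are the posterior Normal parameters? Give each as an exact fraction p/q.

obs 1: x=-9 → posterior Normal(-17/9, 56/39)
obs 2: x=0 → posterior Normal(-221/138, 28/23)
obs 3: x=-2 → posterior Normal(-263/159, 56/53)
obs 4: x=-9/2 → posterior Normal(-143/72, 14/15)
obs 5: x=-9/4 → posterior Normal(-1619/804, 56/67)
obs 6: x=7/2 → posterior Normal(-1325/888, 28/37)
obs 7: x=7 → posterior Normal(-737/972, 56/81)

mu_0=-737/972, tau_0^2=56/81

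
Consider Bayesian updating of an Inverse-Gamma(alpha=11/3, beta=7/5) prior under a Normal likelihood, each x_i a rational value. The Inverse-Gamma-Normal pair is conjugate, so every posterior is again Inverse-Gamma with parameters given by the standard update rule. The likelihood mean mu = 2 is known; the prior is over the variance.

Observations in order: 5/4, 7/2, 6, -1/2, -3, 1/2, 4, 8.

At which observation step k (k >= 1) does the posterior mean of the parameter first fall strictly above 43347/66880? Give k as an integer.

obs 1: x=5/4 → posterior Inverse-Gamma(25/6, 269/160)
obs 2: x=7/2 → posterior Inverse-Gamma(14/3, 449/160)
obs 3: x=6 → posterior Inverse-Gamma(31/6, 1729/160)
obs 4: x=-1/2 → posterior Inverse-Gamma(17/3, 2229/160)
obs 5: x=-3 → posterior Inverse-Gamma(37/6, 4229/160)
obs 6: x=1/2 → posterior Inverse-Gamma(20/3, 4409/160)
obs 7: x=4 → posterior Inverse-Gamma(43/6, 4729/160)
obs 8: x=8 → posterior Inverse-Gamma(23/3, 7609/160)

k = 2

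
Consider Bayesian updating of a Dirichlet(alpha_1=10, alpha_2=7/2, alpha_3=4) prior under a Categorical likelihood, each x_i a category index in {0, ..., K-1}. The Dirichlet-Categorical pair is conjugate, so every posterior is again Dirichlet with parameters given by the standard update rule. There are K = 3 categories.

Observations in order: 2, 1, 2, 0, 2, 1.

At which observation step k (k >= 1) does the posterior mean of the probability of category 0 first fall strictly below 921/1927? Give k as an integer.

k = 6

obs 1: x=2 → posterior Dirichlet(10, 7/2, 5)
obs 2: x=1 → posterior Dirichlet(10, 9/2, 5)
obs 3: x=2 → posterior Dirichlet(10, 9/2, 6)
obs 4: x=0 → posterior Dirichlet(11, 9/2, 6)
obs 5: x=2 → posterior Dirichlet(11, 9/2, 7)
obs 6: x=1 → posterior Dirichlet(11, 11/2, 7)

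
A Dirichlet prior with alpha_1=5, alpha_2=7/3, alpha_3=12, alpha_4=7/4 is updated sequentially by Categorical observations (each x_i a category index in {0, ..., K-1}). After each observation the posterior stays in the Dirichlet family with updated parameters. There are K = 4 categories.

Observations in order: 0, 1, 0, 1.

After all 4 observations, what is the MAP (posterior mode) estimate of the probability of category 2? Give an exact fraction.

12/23

obs 1: x=0 → posterior Dirichlet(6, 7/3, 12, 7/4)
obs 2: x=1 → posterior Dirichlet(6, 10/3, 12, 7/4)
obs 3: x=0 → posterior Dirichlet(7, 10/3, 12, 7/4)
obs 4: x=1 → posterior Dirichlet(7, 13/3, 12, 7/4)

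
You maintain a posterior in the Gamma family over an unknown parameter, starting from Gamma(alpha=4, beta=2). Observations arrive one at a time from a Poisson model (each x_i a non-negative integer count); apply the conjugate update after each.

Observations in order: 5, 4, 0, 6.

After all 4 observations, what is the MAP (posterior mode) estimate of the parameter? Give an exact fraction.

3

obs 1: x=5 → posterior Gamma(9, 3)
obs 2: x=4 → posterior Gamma(13, 4)
obs 3: x=0 → posterior Gamma(13, 5)
obs 4: x=6 → posterior Gamma(19, 6)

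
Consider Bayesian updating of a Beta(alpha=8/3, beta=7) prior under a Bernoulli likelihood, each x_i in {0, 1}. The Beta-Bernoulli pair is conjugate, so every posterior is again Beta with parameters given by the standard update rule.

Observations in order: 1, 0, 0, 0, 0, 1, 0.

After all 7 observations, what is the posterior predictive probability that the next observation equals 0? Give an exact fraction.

obs 1: x=1 → posterior Beta(11/3, 7)
obs 2: x=0 → posterior Beta(11/3, 8)
obs 3: x=0 → posterior Beta(11/3, 9)
obs 4: x=0 → posterior Beta(11/3, 10)
obs 5: x=0 → posterior Beta(11/3, 11)
obs 6: x=1 → posterior Beta(14/3, 11)
obs 7: x=0 → posterior Beta(14/3, 12)

18/25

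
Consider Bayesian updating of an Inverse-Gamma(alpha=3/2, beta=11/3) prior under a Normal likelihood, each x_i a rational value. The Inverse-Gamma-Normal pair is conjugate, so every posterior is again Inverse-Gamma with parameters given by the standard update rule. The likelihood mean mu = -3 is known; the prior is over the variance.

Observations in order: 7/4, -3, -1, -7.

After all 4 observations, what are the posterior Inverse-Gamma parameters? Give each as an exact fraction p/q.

obs 1: x=7/4 → posterior Inverse-Gamma(2, 1435/96)
obs 2: x=-3 → posterior Inverse-Gamma(5/2, 1435/96)
obs 3: x=-1 → posterior Inverse-Gamma(3, 1627/96)
obs 4: x=-7 → posterior Inverse-Gamma(7/2, 2395/96)

alpha=7/2, beta=2395/96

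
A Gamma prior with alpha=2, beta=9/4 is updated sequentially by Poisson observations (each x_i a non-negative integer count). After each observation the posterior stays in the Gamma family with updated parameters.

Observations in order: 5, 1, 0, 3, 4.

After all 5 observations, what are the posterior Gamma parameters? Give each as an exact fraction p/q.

obs 1: x=5 → posterior Gamma(7, 13/4)
obs 2: x=1 → posterior Gamma(8, 17/4)
obs 3: x=0 → posterior Gamma(8, 21/4)
obs 4: x=3 → posterior Gamma(11, 25/4)
obs 5: x=4 → posterior Gamma(15, 29/4)

alpha=15, beta=29/4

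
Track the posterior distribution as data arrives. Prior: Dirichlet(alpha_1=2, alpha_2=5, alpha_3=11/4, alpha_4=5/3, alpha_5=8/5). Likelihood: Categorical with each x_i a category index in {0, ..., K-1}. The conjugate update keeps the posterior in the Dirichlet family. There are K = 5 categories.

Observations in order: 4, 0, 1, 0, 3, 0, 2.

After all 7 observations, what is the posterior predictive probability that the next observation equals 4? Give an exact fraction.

156/1201

obs 1: x=4 → posterior Dirichlet(2, 5, 11/4, 5/3, 13/5)
obs 2: x=0 → posterior Dirichlet(3, 5, 11/4, 5/3, 13/5)
obs 3: x=1 → posterior Dirichlet(3, 6, 11/4, 5/3, 13/5)
obs 4: x=0 → posterior Dirichlet(4, 6, 11/4, 5/3, 13/5)
obs 5: x=3 → posterior Dirichlet(4, 6, 11/4, 8/3, 13/5)
obs 6: x=0 → posterior Dirichlet(5, 6, 11/4, 8/3, 13/5)
obs 7: x=2 → posterior Dirichlet(5, 6, 15/4, 8/3, 13/5)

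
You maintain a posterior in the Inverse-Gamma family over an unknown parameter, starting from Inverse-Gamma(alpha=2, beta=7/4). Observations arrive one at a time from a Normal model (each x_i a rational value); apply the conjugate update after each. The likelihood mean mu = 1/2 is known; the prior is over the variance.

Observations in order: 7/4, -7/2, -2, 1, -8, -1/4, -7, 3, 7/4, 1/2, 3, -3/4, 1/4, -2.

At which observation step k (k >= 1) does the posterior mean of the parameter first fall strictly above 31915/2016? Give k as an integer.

k = 7

obs 1: x=7/4 → posterior Inverse-Gamma(5/2, 81/32)
obs 2: x=-7/2 → posterior Inverse-Gamma(3, 337/32)
obs 3: x=-2 → posterior Inverse-Gamma(7/2, 437/32)
obs 4: x=1 → posterior Inverse-Gamma(4, 441/32)
obs 5: x=-8 → posterior Inverse-Gamma(9/2, 1597/32)
obs 6: x=-1/4 → posterior Inverse-Gamma(5, 803/16)
obs 7: x=-7 → posterior Inverse-Gamma(11/2, 1253/16)
obs 8: x=3 → posterior Inverse-Gamma(6, 1303/16)
obs 9: x=7/4 → posterior Inverse-Gamma(13/2, 2631/32)
obs 10: x=1/2 → posterior Inverse-Gamma(7, 2631/32)
obs 11: x=3 → posterior Inverse-Gamma(15/2, 2731/32)
obs 12: x=-3/4 → posterior Inverse-Gamma(8, 689/8)
obs 13: x=1/4 → posterior Inverse-Gamma(17/2, 2757/32)
obs 14: x=-2 → posterior Inverse-Gamma(9, 2857/32)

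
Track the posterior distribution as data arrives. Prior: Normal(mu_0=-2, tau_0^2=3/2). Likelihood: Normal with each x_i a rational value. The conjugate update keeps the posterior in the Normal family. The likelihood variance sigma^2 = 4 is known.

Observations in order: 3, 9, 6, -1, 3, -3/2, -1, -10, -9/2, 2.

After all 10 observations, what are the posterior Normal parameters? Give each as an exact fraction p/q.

mu_0=-1/38, tau_0^2=6/19

obs 1: x=3 → posterior Normal(-7/11, 12/11)
obs 2: x=9 → posterior Normal(10/7, 6/7)
obs 3: x=6 → posterior Normal(38/17, 12/17)
obs 4: x=-1 → posterior Normal(7/4, 3/5)
obs 5: x=3 → posterior Normal(44/23, 12/23)
obs 6: x=-3/2 → posterior Normal(79/52, 6/13)
obs 7: x=-1 → posterior Normal(73/58, 12/29)
obs 8: x=-10 → posterior Normal(13/64, 3/8)
obs 9: x=-9/2 → posterior Normal(-1/5, 12/35)
obs 10: x=2 → posterior Normal(-1/38, 6/19)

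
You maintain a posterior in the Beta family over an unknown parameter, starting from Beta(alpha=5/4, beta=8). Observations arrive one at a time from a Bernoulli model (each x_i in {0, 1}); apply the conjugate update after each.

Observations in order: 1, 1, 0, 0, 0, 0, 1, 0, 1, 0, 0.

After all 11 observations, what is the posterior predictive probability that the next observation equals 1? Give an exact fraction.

7/27

obs 1: x=1 → posterior Beta(9/4, 8)
obs 2: x=1 → posterior Beta(13/4, 8)
obs 3: x=0 → posterior Beta(13/4, 9)
obs 4: x=0 → posterior Beta(13/4, 10)
obs 5: x=0 → posterior Beta(13/4, 11)
obs 6: x=0 → posterior Beta(13/4, 12)
obs 7: x=1 → posterior Beta(17/4, 12)
obs 8: x=0 → posterior Beta(17/4, 13)
obs 9: x=1 → posterior Beta(21/4, 13)
obs 10: x=0 → posterior Beta(21/4, 14)
obs 11: x=0 → posterior Beta(21/4, 15)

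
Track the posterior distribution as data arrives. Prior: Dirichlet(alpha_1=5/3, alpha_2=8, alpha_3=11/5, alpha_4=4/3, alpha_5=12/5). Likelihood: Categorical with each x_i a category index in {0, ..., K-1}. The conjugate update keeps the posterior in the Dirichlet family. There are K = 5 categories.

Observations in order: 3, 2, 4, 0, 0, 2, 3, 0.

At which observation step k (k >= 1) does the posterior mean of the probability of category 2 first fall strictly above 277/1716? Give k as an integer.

obs 1: x=3 → posterior Dirichlet(5/3, 8, 11/5, 7/3, 12/5)
obs 2: x=2 → posterior Dirichlet(5/3, 8, 16/5, 7/3, 12/5)
obs 3: x=4 → posterior Dirichlet(5/3, 8, 16/5, 7/3, 17/5)
obs 4: x=0 → posterior Dirichlet(8/3, 8, 16/5, 7/3, 17/5)
obs 5: x=0 → posterior Dirichlet(11/3, 8, 16/5, 7/3, 17/5)
obs 6: x=2 → posterior Dirichlet(11/3, 8, 21/5, 7/3, 17/5)
obs 7: x=3 → posterior Dirichlet(11/3, 8, 21/5, 10/3, 17/5)
obs 8: x=0 → posterior Dirichlet(14/3, 8, 21/5, 10/3, 17/5)

k = 2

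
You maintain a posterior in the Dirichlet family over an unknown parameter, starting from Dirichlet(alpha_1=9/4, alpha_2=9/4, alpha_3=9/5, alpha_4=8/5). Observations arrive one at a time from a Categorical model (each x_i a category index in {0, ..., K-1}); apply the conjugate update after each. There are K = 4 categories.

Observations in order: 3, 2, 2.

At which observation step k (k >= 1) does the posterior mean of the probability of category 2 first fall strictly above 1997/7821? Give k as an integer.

obs 1: x=3 → posterior Dirichlet(9/4, 9/4, 9/5, 13/5)
obs 2: x=2 → posterior Dirichlet(9/4, 9/4, 14/5, 13/5)
obs 3: x=2 → posterior Dirichlet(9/4, 9/4, 19/5, 13/5)

k = 2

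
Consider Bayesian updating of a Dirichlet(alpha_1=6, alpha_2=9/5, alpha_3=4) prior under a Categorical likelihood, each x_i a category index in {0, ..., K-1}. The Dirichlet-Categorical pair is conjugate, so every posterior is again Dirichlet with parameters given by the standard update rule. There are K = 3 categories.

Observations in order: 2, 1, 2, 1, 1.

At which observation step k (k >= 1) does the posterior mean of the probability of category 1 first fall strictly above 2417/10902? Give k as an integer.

obs 1: x=2 → posterior Dirichlet(6, 9/5, 5)
obs 2: x=1 → posterior Dirichlet(6, 14/5, 5)
obs 3: x=2 → posterior Dirichlet(6, 14/5, 6)
obs 4: x=1 → posterior Dirichlet(6, 19/5, 6)
obs 5: x=1 → posterior Dirichlet(6, 24/5, 6)

k = 4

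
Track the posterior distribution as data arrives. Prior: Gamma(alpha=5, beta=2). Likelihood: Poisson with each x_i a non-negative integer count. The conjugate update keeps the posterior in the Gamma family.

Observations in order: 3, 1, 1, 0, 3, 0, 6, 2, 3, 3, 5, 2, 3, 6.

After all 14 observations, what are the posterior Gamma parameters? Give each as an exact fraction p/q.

alpha=43, beta=16

obs 1: x=3 → posterior Gamma(8, 3)
obs 2: x=1 → posterior Gamma(9, 4)
obs 3: x=1 → posterior Gamma(10, 5)
obs 4: x=0 → posterior Gamma(10, 6)
obs 5: x=3 → posterior Gamma(13, 7)
obs 6: x=0 → posterior Gamma(13, 8)
obs 7: x=6 → posterior Gamma(19, 9)
obs 8: x=2 → posterior Gamma(21, 10)
obs 9: x=3 → posterior Gamma(24, 11)
obs 10: x=3 → posterior Gamma(27, 12)
obs 11: x=5 → posterior Gamma(32, 13)
obs 12: x=2 → posterior Gamma(34, 14)
obs 13: x=3 → posterior Gamma(37, 15)
obs 14: x=6 → posterior Gamma(43, 16)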